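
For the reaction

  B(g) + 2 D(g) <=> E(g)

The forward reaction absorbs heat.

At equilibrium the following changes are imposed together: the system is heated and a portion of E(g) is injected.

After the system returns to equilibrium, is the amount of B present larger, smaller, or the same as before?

cannot be determined

The forward reaction is endothermic. Raising T favours the endothermic direction — shift to the right.
Adding E (g), a product, drives the reaction to the left.
The two effects oppose each other, so the net shift — and hence the change in B — cannot be determined from the given information.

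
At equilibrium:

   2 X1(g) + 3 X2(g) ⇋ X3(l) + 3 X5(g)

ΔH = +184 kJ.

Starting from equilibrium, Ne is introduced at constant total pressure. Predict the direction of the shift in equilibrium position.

Adding inert gas at constant total pressure expands the volume and lowers every reacting partial pressure. With Δn_gas = 3 − 5 = -2, Q moves away from K toward the side with fewer gas moles, so the system shifts toward the side with more gas moles — to the left.

left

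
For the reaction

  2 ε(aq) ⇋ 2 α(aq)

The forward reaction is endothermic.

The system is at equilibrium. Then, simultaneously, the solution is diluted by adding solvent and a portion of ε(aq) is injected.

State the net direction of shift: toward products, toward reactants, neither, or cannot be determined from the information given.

right

Dilution scales every aqueous concentration by the same factor. Δn_aq = 2 − 2 = 0, so Q is unchanged — no shift.
Adding ε (aq), a reactant, drives the reaction to the right.
Only the nonzero effect(s) matter; the net shift is to the right.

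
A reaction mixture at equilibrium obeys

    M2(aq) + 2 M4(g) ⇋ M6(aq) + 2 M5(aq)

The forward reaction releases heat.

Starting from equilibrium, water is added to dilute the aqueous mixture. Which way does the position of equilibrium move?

Dilution lowers every aqueous concentration by the same factor. Δn_aq = 3 − 1 = +2, so the system shifts toward the side with more dissolved moles — to the right.

right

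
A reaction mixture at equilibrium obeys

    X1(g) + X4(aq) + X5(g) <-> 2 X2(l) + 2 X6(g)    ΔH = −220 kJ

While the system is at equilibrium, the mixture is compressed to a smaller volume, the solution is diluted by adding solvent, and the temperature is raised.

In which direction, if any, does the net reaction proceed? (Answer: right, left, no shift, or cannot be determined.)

Gas moles: reactants 2, products 2. Δn_gas = 0, so a volume change leaves Q equal to K — no shift from this change.
Dilution lowers every aqueous concentration by the same factor. Δn_aq = 0 − 1 = -1, so the system shifts toward the side with more dissolved moles — to the left.
The forward reaction is exothermic. Raising T favours the endothermic direction — shift to the left.
Only the nonzero effect(s) matter; the net shift is to the left.

left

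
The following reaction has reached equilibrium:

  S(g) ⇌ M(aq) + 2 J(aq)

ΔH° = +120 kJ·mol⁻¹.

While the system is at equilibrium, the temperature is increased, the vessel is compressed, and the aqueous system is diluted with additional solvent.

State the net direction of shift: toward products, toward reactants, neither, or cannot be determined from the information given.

right

The forward reaction is endothermic. Raising T favours the endothermic direction — shift to the right.
Gas moles: reactants 1, products 0 (Δn_gas = -1). Compression shifts the system toward the side with fewer moles of gas — to the right.
Dilution lowers every aqueous concentration by the same factor. Δn_aq = 3 − 0 = +3, so the system shifts toward the side with more dissolved moles — to the right.
All effects act in the same direction — net shift to the right.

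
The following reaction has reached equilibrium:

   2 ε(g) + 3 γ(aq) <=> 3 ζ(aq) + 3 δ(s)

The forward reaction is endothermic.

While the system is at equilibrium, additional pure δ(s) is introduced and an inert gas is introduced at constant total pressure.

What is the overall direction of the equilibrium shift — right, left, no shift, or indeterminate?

left

δ is a pure solid; its activity is 1 regardless of amount, so Q is unaffected — no shift from this change.
Adding inert gas at constant total pressure expands the volume and lowers every reacting partial pressure. With Δn_gas = 0 − 2 = -2, Q moves away from K toward the side with fewer gas moles, so the system shifts toward the side with more gas moles — to the left.
Only the nonzero effect(s) matter; the net shift is to the left.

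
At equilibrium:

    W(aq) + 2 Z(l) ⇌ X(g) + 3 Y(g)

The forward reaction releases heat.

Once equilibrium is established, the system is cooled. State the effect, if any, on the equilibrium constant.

K depends on temperature via the van 't Hoff relation. The forward reaction is exothermic, so lowering T increases K.

increases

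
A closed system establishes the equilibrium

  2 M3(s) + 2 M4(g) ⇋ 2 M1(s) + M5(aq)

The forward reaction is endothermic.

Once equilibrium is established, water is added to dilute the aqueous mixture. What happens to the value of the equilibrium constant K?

unchanged

The equilibrium constant depends only on temperature. This perturbation may move the position of equilibrium, but since T is unchanged, K itself is unchanged.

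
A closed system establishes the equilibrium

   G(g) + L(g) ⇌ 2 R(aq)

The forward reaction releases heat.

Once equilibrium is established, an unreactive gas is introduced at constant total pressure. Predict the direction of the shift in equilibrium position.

left

Adding inert gas at constant total pressure expands the volume and lowers every reacting partial pressure. With Δn_gas = 0 − 2 = -2, Q moves away from K toward the side with fewer gas moles, so the system shifts toward the side with more gas moles — to the left.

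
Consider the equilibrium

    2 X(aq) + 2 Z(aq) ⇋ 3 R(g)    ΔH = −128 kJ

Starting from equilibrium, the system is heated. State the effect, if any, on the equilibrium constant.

K depends on temperature via the van 't Hoff relation. The forward reaction is exothermic, so raising T decreases K.

decreases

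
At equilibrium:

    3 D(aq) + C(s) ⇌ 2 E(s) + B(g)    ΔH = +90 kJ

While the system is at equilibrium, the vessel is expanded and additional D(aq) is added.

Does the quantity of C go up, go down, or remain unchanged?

Gas moles: reactants 0, products 1 (Δn_gas = +1). Expansion shifts the system toward the side with more moles of gas — to the right.
Adding D (aq), a reactant, drives the reaction to the right.
The net shift is to the right. C is a reactant, so its amount decreases.

decreases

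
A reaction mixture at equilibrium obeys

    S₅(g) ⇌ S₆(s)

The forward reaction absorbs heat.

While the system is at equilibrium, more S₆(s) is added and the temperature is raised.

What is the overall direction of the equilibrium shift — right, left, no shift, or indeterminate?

S₆ is a pure solid; its activity is 1 regardless of amount, so Q is unaffected — no shift from this change.
The forward reaction is endothermic. Raising T favours the endothermic direction — shift to the right.
Only the nonzero effect(s) matter; the net shift is to the right.

right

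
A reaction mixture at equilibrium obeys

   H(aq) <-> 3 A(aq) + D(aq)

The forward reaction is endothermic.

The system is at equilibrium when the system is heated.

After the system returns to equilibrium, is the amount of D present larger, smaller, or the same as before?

increases

The forward reaction is endothermic. Raising T favours the endothermic direction — shift to the right.
The net shift is to the right. D is a product, so its amount increases.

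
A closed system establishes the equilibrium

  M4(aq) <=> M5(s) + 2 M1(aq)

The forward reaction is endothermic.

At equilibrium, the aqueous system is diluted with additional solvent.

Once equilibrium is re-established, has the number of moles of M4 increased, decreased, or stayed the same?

Dilution lowers every aqueous concentration by the same factor. Δn_aq = 2 − 1 = +1, so the system shifts toward the side with more dissolved moles — to the right.
The net shift is to the right. M4 is a reactant, so its amount decreases.

decreases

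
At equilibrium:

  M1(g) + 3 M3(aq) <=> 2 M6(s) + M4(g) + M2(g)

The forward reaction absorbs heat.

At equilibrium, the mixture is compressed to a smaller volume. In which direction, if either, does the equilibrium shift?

Gas moles: reactants 1, products 2 (Δn_gas = +1). Compression shifts the system toward the side with fewer moles of gas — to the left.

left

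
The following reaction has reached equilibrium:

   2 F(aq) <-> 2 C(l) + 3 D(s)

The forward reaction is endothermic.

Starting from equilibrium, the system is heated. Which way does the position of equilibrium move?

right

The forward reaction is endothermic. Raising T favours the endothermic direction — shift to the right.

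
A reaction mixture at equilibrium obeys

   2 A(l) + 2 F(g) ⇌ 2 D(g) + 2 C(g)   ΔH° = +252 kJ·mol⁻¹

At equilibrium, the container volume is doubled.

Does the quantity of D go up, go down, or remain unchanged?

Gas moles: reactants 2, products 4 (Δn_gas = +2). Expansion shifts the system toward the side with more moles of gas — to the right.
The net shift is to the right. D is a product, so its amount increases.

increases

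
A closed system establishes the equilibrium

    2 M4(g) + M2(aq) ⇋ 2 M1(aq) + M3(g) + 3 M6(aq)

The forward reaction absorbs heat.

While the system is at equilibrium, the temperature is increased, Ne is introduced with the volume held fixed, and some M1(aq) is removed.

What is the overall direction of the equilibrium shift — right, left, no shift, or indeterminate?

The forward reaction is endothermic. Raising T favours the endothermic direction — shift to the right.
At constant volume, adding an inert gas leaves every reacting species' partial pressure unchanged, so Q is unchanged — no shift from this change.
Removing M1 (aq), a product, drives the reaction to the right.
Only the nonzero effect(s) matter; the net shift is to the right.

right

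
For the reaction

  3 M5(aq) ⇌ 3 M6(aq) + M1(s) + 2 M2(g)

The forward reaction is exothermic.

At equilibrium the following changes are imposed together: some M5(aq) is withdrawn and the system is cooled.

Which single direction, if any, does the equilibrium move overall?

Removing M5 (aq), a reactant, drives the reaction to the left.
The forward reaction is exothermic. Lowering T favours the exothermic direction — shift to the right.
The individual effects push in opposite directions; without quantitative information the net direction cannot be determined.

cannot be determined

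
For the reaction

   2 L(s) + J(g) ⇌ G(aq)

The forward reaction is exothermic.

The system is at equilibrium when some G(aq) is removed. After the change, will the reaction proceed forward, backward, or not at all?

right

Removing G (aq), a product, drives the reaction to the right.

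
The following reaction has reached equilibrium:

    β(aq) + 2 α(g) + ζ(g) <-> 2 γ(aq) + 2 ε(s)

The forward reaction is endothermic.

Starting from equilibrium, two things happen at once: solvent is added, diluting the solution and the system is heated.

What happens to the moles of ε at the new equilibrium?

Dilution lowers every aqueous concentration by the same factor. Δn_aq = 2 − 1 = +1, so the system shifts toward the side with more dissolved moles — to the right.
The forward reaction is endothermic. Raising T favours the endothermic direction — shift to the right.
The net shift is to the right. ε is a product, so its amount increases.

increases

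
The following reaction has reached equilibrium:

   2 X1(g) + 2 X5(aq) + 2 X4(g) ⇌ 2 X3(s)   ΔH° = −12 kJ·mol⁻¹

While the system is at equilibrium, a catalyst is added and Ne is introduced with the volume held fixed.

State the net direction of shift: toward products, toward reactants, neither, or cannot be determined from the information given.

A catalyst speeds both forward and reverse rates equally; it changes neither Q nor K — no shift from this change.
At constant volume, adding an inert gas leaves every reacting species' partial pressure unchanged, so Q is unchanged — no shift from this change.
None of the changes alters Q relative to K, so there is no net shift.

no shift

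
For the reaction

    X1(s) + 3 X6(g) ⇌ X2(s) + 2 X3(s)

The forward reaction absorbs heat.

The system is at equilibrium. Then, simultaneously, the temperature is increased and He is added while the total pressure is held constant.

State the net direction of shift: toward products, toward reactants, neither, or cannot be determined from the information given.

cannot be determined

The forward reaction is endothermic. Raising T favours the endothermic direction — shift to the right.
Adding inert gas at constant total pressure expands the volume and lowers every reacting partial pressure. With Δn_gas = 0 − 3 = -3, Q moves away from K toward the side with fewer gas moles, so the system shifts toward the side with more gas moles — to the left.
The individual effects push in opposite directions; without quantitative information the net direction cannot be determined.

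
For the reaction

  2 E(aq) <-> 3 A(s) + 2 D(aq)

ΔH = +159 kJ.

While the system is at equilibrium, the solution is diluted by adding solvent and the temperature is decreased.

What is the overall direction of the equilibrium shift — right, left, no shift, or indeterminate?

Dilution scales every aqueous concentration by the same factor. Δn_aq = 2 − 2 = 0, so Q is unchanged — no shift.
The forward reaction is endothermic. Lowering T favours the exothermic direction — shift to the left.
Only the nonzero effect(s) matter; the net shift is to the left.

left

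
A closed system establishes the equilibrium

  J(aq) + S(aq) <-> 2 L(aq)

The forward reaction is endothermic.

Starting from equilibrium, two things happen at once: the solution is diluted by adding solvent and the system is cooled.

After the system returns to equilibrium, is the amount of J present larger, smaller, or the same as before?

Dilution scales every aqueous concentration by the same factor. Δn_aq = 2 − 2 = 0, so Q is unchanged — no shift.
The forward reaction is endothermic. Lowering T favours the exothermic direction — shift to the left.
The net shift is to the left. J is a reactant, so its amount increases.

increases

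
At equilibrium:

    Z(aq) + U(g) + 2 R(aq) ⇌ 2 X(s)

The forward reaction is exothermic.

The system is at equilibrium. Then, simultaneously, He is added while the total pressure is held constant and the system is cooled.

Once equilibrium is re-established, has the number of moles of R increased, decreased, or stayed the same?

cannot be determined

Adding inert gas at constant total pressure expands the volume and lowers every reacting partial pressure. With Δn_gas = 0 − 1 = -1, Q moves away from K toward the side with fewer gas moles, so the system shifts toward the side with more gas moles — to the left.
The forward reaction is exothermic. Lowering T favours the exothermic direction — shift to the right.
The two effects oppose each other, so the net shift — and hence the change in R — cannot be determined from the given information.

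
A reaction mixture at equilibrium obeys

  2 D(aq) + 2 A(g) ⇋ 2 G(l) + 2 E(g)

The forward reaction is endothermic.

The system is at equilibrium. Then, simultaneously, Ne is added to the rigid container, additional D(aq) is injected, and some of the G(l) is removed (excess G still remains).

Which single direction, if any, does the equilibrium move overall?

At constant volume, adding an inert gas leaves every reacting species' partial pressure unchanged, so Q is unchanged — no shift from this change.
Adding D (aq), a reactant, drives the reaction to the right.
G is a pure liquid; its activity is 1 regardless of amount, so Q is unaffected — no shift from this change.
Only the nonzero effect(s) matter; the net shift is to the right.

right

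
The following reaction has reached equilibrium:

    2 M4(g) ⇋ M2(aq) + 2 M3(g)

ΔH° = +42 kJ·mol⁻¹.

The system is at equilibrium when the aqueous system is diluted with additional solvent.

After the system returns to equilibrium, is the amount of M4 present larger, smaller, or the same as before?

decreases

Dilution lowers every aqueous concentration by the same factor. Δn_aq = 1 − 0 = +1, so the system shifts toward the side with more dissolved moles — to the right.
The net shift is to the right. M4 is a reactant, so its amount decreases.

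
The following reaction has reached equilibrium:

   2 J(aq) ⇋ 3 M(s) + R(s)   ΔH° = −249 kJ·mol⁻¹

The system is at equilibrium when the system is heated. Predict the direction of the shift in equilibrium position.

left

The forward reaction is exothermic. Raising T favours the endothermic direction — shift to the left.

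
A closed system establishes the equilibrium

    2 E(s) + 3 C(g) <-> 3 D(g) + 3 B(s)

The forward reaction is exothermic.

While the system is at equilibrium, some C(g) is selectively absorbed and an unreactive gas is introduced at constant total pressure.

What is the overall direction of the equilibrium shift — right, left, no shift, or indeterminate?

left

Removing C (g), a reactant, drives the reaction to the left.
Adding inert gas at constant total pressure expands the volume, scaling every reacting partial pressure by the same factor. Δn_gas = 3 − 3 = 0, so Q is unchanged — no shift.
Only the nonzero effect(s) matter; the net shift is to the left.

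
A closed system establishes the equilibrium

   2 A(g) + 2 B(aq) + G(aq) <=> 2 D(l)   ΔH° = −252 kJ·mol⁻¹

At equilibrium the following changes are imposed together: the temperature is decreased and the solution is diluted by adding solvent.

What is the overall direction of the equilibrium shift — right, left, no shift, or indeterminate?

The forward reaction is exothermic. Lowering T favours the exothermic direction — shift to the right.
Dilution lowers every aqueous concentration by the same factor. Δn_aq = 0 − 3 = -3, so the system shifts toward the side with more dissolved moles — to the left.
The individual effects push in opposite directions; without quantitative information the net direction cannot be determined.

cannot be determined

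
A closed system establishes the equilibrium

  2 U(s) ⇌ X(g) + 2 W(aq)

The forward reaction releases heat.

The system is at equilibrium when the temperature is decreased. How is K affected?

K depends on temperature via the van 't Hoff relation. The forward reaction is exothermic, so lowering T increases K.

increases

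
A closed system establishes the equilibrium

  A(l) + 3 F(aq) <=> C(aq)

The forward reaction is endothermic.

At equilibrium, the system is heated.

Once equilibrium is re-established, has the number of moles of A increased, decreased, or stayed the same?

The forward reaction is endothermic. Raising T favours the endothermic direction — shift to the right.
The net shift is to the right. A is a reactant, so its amount decreases.

decreases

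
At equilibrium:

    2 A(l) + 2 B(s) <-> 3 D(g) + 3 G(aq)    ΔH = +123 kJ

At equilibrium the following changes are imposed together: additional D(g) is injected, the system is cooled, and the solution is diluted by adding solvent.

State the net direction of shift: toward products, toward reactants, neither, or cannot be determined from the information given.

Adding D (g), a product, drives the reaction to the left.
The forward reaction is endothermic. Lowering T favours the exothermic direction — shift to the left.
Dilution lowers every aqueous concentration by the same factor. Δn_aq = 3 − 0 = +3, so the system shifts toward the side with more dissolved moles — to the right.
The individual effects push in opposite directions; without quantitative information the net direction cannot be determined.

cannot be determined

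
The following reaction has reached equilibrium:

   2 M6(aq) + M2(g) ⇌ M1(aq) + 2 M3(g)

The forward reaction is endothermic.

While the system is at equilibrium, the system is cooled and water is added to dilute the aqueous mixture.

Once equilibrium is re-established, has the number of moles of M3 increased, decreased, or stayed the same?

The forward reaction is endothermic. Lowering T favours the exothermic direction — shift to the left.
Dilution lowers every aqueous concentration by the same factor. Δn_aq = 1 − 2 = -1, so the system shifts toward the side with more dissolved moles — to the left.
The net shift is to the left. M3 is a product, so its amount decreases.

decreases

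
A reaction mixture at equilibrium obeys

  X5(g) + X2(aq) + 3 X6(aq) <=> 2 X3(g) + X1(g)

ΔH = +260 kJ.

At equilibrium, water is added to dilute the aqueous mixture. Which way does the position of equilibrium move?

left

Dilution lowers every aqueous concentration by the same factor. Δn_aq = 0 − 4 = -4, so the system shifts toward the side with more dissolved moles — to the left.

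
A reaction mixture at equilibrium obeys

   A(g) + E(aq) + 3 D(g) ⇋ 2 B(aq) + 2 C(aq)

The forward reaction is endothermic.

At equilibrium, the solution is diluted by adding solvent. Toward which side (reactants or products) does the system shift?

right

Dilution lowers every aqueous concentration by the same factor. Δn_aq = 4 − 1 = +3, so the system shifts toward the side with more dissolved moles — to the right.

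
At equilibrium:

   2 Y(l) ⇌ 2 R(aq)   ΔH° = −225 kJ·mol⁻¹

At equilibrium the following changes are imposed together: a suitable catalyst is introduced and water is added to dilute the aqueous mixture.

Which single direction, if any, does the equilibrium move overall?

A catalyst speeds both forward and reverse rates equally; it changes neither Q nor K — no shift from this change.
Dilution lowers every aqueous concentration by the same factor. Δn_aq = 2 − 0 = +2, so the system shifts toward the side with more dissolved moles — to the right.
Only the nonzero effect(s) matter; the net shift is to the right.

right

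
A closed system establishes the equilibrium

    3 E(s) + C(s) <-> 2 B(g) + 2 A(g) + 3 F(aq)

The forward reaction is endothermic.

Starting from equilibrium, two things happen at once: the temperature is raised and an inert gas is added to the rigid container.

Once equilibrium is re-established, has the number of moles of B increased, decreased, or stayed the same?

increases

The forward reaction is endothermic. Raising T favours the endothermic direction — shift to the right.
At constant volume, adding an inert gas leaves every reacting species' partial pressure unchanged, so Q is unchanged — no shift from this change.
The net shift is to the right. B is a product, so its amount increases.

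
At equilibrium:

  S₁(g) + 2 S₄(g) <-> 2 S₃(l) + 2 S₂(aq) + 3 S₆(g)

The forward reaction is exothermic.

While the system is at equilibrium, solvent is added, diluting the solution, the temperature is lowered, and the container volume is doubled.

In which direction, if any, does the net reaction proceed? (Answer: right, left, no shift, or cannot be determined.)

right

Dilution lowers every aqueous concentration by the same factor. Δn_aq = 2 − 0 = +2, so the system shifts toward the side with more dissolved moles — to the right.
The forward reaction is exothermic. Lowering T favours the exothermic direction — shift to the right.
Gas moles: reactants 3, products 3. Δn_gas = 0, so a volume change leaves Q equal to K — no shift from this change.
Only the nonzero effect(s) matter; the net shift is to the right.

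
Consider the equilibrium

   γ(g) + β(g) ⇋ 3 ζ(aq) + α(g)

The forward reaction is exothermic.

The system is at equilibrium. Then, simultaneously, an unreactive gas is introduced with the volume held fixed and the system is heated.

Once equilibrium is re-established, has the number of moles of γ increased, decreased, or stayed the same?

increases

At constant volume, adding an inert gas leaves every reacting species' partial pressure unchanged, so Q is unchanged — no shift from this change.
The forward reaction is exothermic. Raising T favours the endothermic direction — shift to the left.
The net shift is to the left. γ is a reactant, so its amount increases.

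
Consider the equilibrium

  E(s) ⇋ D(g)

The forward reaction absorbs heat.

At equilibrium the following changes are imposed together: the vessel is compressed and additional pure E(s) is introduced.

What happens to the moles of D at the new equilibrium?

Gas moles: reactants 0, products 1 (Δn_gas = +1). Compression shifts the system toward the side with fewer moles of gas — to the left.
E is a pure solid; its activity is 1 regardless of amount, so Q is unaffected — no shift from this change.
The net shift is to the left. D is a product, so its amount decreases.

decreases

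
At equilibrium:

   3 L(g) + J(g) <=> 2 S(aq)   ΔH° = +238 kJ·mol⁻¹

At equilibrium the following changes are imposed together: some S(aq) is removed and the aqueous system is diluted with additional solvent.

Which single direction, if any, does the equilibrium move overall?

right

Removing S (aq), a product, drives the reaction to the right.
Dilution lowers every aqueous concentration by the same factor. Δn_aq = 2 − 0 = +2, so the system shifts toward the side with more dissolved moles — to the right.
All effects act in the same direction — net shift to the right.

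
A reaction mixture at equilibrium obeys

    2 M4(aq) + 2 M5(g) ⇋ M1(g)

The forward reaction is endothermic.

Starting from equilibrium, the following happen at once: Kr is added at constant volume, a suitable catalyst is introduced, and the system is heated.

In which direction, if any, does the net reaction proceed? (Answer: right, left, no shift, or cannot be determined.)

At constant volume, adding an inert gas leaves every reacting species' partial pressure unchanged, so Q is unchanged — no shift from this change.
A catalyst speeds both forward and reverse rates equally; it changes neither Q nor K — no shift from this change.
The forward reaction is endothermic. Raising T favours the endothermic direction — shift to the right.
Only the nonzero effect(s) matter; the net shift is to the right.

right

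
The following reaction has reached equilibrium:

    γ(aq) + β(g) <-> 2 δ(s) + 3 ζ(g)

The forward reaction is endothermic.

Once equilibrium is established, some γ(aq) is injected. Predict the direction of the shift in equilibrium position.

right

Adding γ (aq), a reactant, drives the reaction to the right.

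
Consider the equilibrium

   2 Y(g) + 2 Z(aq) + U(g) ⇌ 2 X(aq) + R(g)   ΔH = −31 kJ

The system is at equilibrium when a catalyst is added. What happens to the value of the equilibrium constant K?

The equilibrium constant depends only on temperature. This perturbation changes neither the position of equilibrium nor K.

unchanged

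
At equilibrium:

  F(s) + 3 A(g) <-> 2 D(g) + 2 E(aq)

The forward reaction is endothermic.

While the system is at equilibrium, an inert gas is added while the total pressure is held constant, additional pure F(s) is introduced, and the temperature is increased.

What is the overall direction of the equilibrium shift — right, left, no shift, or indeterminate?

cannot be determined

Adding inert gas at constant total pressure expands the volume and lowers every reacting partial pressure. With Δn_gas = 2 − 3 = -1, Q moves away from K toward the side with fewer gas moles, so the system shifts toward the side with more gas moles — to the left.
F is a pure solid; its activity is 1 regardless of amount, so Q is unaffected — no shift from this change.
The forward reaction is endothermic. Raising T favours the endothermic direction — shift to the right.
The individual effects push in opposite directions; without quantitative information the net direction cannot be determined.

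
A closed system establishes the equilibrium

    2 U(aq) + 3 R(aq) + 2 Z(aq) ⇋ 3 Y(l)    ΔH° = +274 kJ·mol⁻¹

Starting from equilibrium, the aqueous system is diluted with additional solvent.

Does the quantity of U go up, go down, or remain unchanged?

increases

Dilution lowers every aqueous concentration by the same factor. Δn_aq = 0 − 7 = -7, so the system shifts toward the side with more dissolved moles — to the left.
The net shift is to the left. U is a reactant, so its amount increases.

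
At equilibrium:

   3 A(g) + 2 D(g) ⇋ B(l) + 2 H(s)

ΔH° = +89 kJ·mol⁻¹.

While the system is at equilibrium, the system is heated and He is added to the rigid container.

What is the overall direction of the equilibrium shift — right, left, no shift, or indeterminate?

right

The forward reaction is endothermic. Raising T favours the endothermic direction — shift to the right.
At constant volume, adding an inert gas leaves every reacting species' partial pressure unchanged, so Q is unchanged — no shift from this change.
Only the nonzero effect(s) matter; the net shift is to the right.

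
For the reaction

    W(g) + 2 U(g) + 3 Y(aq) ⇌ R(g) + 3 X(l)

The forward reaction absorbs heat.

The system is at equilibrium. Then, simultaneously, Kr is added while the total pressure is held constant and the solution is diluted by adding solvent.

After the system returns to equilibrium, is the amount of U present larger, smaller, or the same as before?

increases

Adding inert gas at constant total pressure expands the volume and lowers every reacting partial pressure. With Δn_gas = 1 − 3 = -2, Q moves away from K toward the side with fewer gas moles, so the system shifts toward the side with more gas moles — to the left.
Dilution lowers every aqueous concentration by the same factor. Δn_aq = 0 − 3 = -3, so the system shifts toward the side with more dissolved moles — to the left.
The net shift is to the left. U is a reactant, so its amount increases.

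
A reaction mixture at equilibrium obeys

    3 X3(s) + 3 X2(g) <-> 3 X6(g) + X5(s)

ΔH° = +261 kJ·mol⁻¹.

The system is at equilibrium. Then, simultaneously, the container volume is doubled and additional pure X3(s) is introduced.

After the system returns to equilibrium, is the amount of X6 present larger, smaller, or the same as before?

Gas moles: reactants 3, products 3. Δn_gas = 0, so a volume change leaves Q equal to K — no shift from this change.
X3 is a pure solid; its activity is 1 regardless of amount, so Q is unaffected — no shift from this change.
No net shift occurs, so the amount of X6 is unchanged.

unchanged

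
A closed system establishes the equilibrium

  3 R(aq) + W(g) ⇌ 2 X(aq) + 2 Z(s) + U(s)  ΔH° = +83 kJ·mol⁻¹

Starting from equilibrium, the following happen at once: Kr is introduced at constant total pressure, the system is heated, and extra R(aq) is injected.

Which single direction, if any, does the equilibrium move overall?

cannot be determined

Adding inert gas at constant total pressure expands the volume and lowers every reacting partial pressure. With Δn_gas = 0 − 1 = -1, Q moves away from K toward the side with fewer gas moles, so the system shifts toward the side with more gas moles — to the left.
The forward reaction is endothermic. Raising T favours the endothermic direction — shift to the right.
Adding R (aq), a reactant, drives the reaction to the right.
The individual effects push in opposite directions; without quantitative information the net direction cannot be determined.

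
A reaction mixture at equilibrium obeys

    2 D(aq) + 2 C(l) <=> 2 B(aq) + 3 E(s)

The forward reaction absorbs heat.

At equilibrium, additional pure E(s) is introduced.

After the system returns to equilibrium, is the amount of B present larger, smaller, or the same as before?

E is a pure solid; its activity is 1 regardless of amount, so Q is unaffected — no shift from this change.
No net shift occurs, so the amount of B is unchanged.

unchanged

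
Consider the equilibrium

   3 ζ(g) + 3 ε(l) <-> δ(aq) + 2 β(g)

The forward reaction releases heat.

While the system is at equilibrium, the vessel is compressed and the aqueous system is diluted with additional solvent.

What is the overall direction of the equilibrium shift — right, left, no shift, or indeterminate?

Gas moles: reactants 3, products 2 (Δn_gas = -1). Compression shifts the system toward the side with fewer moles of gas — to the right.
Dilution lowers every aqueous concentration by the same factor. Δn_aq = 1 − 0 = +1, so the system shifts toward the side with more dissolved moles — to the right.
All effects act in the same direction — net shift to the right.

right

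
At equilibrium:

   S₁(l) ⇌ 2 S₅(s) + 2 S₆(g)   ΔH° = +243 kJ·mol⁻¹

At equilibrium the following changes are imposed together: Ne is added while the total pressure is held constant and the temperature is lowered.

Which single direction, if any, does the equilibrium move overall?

cannot be determined

Adding inert gas at constant total pressure expands the volume and lowers every reacting partial pressure. With Δn_gas = 2 − 0 = +2, Q moves away from K toward the side with fewer gas moles, so the system shifts toward the side with more gas moles — to the right.
The forward reaction is endothermic. Lowering T favours the exothermic direction — shift to the left.
The individual effects push in opposite directions; without quantitative information the net direction cannot be determined.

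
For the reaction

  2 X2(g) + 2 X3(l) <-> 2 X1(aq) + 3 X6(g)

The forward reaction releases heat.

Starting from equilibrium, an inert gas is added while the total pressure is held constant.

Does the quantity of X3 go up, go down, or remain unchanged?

Adding inert gas at constant total pressure expands the volume and lowers every reacting partial pressure. With Δn_gas = 3 − 2 = +1, Q moves away from K toward the side with fewer gas moles, so the system shifts toward the side with more gas moles — to the right.
The net shift is to the right. X3 is a reactant, so its amount decreases.

decreases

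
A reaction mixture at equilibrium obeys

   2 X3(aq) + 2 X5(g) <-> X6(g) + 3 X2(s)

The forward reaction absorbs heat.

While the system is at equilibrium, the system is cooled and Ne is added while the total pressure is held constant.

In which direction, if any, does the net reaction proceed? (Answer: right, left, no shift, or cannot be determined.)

The forward reaction is endothermic. Lowering T favours the exothermic direction — shift to the left.
Adding inert gas at constant total pressure expands the volume and lowers every reacting partial pressure. With Δn_gas = 1 − 2 = -1, Q moves away from K toward the side with fewer gas moles, so the system shifts toward the side with more gas moles — to the left.
All effects act in the same direction — net shift to the left.

left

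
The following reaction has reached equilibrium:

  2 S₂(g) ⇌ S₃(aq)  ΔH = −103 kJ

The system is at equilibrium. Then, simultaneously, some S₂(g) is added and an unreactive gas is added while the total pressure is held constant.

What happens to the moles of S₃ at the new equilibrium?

Adding S₂ (g), a reactant, drives the reaction to the right.
Adding inert gas at constant total pressure expands the volume and lowers every reacting partial pressure. With Δn_gas = 0 − 2 = -2, Q moves away from K toward the side with fewer gas moles, so the system shifts toward the side with more gas moles — to the left.
The two effects oppose each other, so the net shift — and hence the change in S₃ — cannot be determined from the given information.

cannot be determined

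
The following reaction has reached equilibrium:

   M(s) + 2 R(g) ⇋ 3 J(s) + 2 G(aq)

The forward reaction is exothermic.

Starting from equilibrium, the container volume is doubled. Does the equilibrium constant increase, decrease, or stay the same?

The equilibrium constant depends only on temperature. This perturbation may move the position of equilibrium, but since T is unchanged, K itself is unchanged.

unchanged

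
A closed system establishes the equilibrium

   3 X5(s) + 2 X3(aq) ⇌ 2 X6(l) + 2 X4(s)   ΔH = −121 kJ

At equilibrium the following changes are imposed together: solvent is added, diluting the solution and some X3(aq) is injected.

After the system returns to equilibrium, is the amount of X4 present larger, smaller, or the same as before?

cannot be determined

Dilution lowers every aqueous concentration by the same factor. Δn_aq = 0 − 2 = -2, so the system shifts toward the side with more dissolved moles — to the left.
Adding X3 (aq), a reactant, drives the reaction to the right.
The two effects oppose each other, so the net shift — and hence the change in X4 — cannot be determined from the given information.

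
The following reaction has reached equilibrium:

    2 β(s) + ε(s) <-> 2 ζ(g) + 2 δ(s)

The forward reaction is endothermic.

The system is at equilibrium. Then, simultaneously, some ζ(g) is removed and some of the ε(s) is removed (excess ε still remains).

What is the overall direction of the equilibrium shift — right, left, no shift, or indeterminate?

right

Removing ζ (g), a product, drives the reaction to the right.
ε is a pure solid; its activity is 1 regardless of amount, so Q is unaffected — no shift from this change.
Only the nonzero effect(s) matter; the net shift is to the right.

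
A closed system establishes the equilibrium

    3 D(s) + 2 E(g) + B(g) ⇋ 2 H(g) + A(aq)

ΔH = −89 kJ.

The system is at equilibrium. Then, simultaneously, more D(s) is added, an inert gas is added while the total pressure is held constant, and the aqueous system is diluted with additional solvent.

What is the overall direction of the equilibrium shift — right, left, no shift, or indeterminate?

cannot be determined

D is a pure solid; its activity is 1 regardless of amount, so Q is unaffected — no shift from this change.
Adding inert gas at constant total pressure expands the volume and lowers every reacting partial pressure. With Δn_gas = 2 − 3 = -1, Q moves away from K toward the side with fewer gas moles, so the system shifts toward the side with more gas moles — to the left.
Dilution lowers every aqueous concentration by the same factor. Δn_aq = 1 − 0 = +1, so the system shifts toward the side with more dissolved moles — to the right.
The individual effects push in opposite directions; without quantitative information the net direction cannot be determined.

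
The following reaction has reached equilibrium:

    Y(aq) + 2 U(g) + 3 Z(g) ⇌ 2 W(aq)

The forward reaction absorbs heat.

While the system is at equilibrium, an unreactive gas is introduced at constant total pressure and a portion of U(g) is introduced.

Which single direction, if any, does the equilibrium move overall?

Adding inert gas at constant total pressure expands the volume and lowers every reacting partial pressure. With Δn_gas = 0 − 5 = -5, Q moves away from K toward the side with fewer gas moles, so the system shifts toward the side with more gas moles — to the left.
Adding U (g), a reactant, drives the reaction to the right.
The individual effects push in opposite directions; without quantitative information the net direction cannot be determined.

cannot be determined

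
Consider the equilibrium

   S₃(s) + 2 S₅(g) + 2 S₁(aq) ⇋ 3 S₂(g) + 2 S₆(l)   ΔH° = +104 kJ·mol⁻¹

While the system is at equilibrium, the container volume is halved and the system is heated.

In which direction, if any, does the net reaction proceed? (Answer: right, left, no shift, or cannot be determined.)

Gas moles: reactants 2, products 3 (Δn_gas = +1). Compression shifts the system toward the side with fewer moles of gas — to the left.
The forward reaction is endothermic. Raising T favours the endothermic direction — shift to the right.
The individual effects push in opposite directions; without quantitative information the net direction cannot be determined.

cannot be determined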